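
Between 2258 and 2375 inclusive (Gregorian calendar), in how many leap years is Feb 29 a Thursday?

Leap years in 2258–2375: 28 of them.
Feb 29 weekday advances by 5 (mod 7) from one leap year to the next four years later (or differs when a century non-leap intervenes).
Leap-day weekdays: 2260:Wed 2264:Mon 2268:Sat 2272:Thu✓ 2276:Tue 2280:Sun 2284:Fri 2288:Wed 2292:Mon 2296:Sat 2304:Mon 2308:Sat 2312:Thu✓ 2316:Tue 2320:Sun 2324:Fri 2328:Wed 2332:Mon 2336:Sat 2340:Thu✓ 2344:Tue 2348:Sun 2352:Fri 2356:Wed 2360:Mon 2364:Sat 2368:Thu✓ 2372:Tue
Thursday: 2272, 2312, 2340, 2368 → 4.

4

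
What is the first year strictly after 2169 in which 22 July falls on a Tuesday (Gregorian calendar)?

2177

From one year to the next, a fixed date's weekday advances by 1, or by 2 when a Feb 29 lies between the two dates.
2169: July 22 is Saturday.
2170: Sunday (+1)
2171: Monday (+1)
2172: Wednesday (+2)
2173: Thursday (+1)
2174: Friday (+1)
2175: Saturday (+1)
2176: Monday (+2)
2177: Tuesday (+1)
22 July falls on a Tuesday in 2177.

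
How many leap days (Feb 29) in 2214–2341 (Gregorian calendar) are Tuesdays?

4

Leap years in 2214–2341: 31 of them.
Feb 29 weekday advances by 5 (mod 7) from one leap year to the next four years later (or differs when a century non-leap intervenes).
Leap-day weekdays: 2216:Thu 2220:Tue✓ 2224:Sun 2228:Fri 2232:Wed 2236:Mon 2240:Sat 2244:Thu 2248:Tue✓ 2252:Sun 2256:Fri 2260:Wed 2264:Mon …(5 more)… 2288:Wed 2292:Mon 2296:Sat 2304:Mon 2308:Sat 2312:Thu 2316:Tue✓ 2320:Sun 2324:Fri 2328:Wed 2332:Mon 2336:Sat 2340:Thu
Tuesday: 2220, 2248, 2276, 2316 → 4.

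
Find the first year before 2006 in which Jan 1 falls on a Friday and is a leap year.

1988

Jan 1 advances by 2 weekdays after a leap year and by 1 after a common year.
2006: Jan 1 is Sunday.
2005: Saturday
2004: Thursday (leap)
2003: Wednesday
2002: Tuesday
2001: Monday
2000: Saturday (leap)
1999: Friday
1998: Thursday
1997: Wednesday
1996: Monday (leap)
1995: Sunday
1994: Saturday
1993: Friday
1992: Wednesday (leap)
1991: Tuesday
1990: Monday
1989: Sunday
1988: Friday (leap)
1988 begins on a Friday and is a leap year.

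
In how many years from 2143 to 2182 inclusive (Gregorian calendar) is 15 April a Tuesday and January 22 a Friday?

Check each year's weekday for 15 April and January 22:
  2143: Mon/Tue  2144: Wed/Wed  2145: Thu/Fri  2146: Fri/Sat  2147: Sat/Sun  2148: Mon/Mon  2149: Tue/Wed  2150: Wed/Thu  2151: Thu/Fri  2152: Sat/Sat  2153: Sun/Mon  2154: Mon/Tue  2155: Tue/Wed  2156: Thu/Thu  …(12 more)…  2169: Sat/Sun  2170: Sun/Mon  2171: Mon/Tue  2172: Wed/Wed  2173: Thu/Fri  2174: Fri/Sat  2175: Sat/Sun  2176: Mon/Mon  2177: Tue/Wed  2178: Wed/Thu  2179: Thu/Fri  2180: Sat/Sat  2181: Sun/Mon  2182: Mon/Tue
Both conditions hold in: no year — 0.

0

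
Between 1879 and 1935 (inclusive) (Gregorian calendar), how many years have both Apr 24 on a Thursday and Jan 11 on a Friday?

2

Check each year's weekday for Apr 24 and Jan 11:
  1879: Thu/Sat  1880: Sat/Sun  1881: Sun/Tue  1882: Mon/Wed  1883: Tue/Thu  1884: Thu/Fri ✓  1885: Fri/Sun  1886: Sat/Mon  1887: Sun/Tue  1888: Tue/Wed  1889: Wed/Fri  1890: Thu/Sat  1891: Fri/Sun  1892: Sun/Mon  …(29 more)…  1922: Mon/Wed  1923: Tue/Thu  1924: Thu/Fri ✓  1925: Fri/Sun  1926: Sat/Mon  1927: Sun/Tue  1928: Tue/Wed  1929: Wed/Fri  1930: Thu/Sat  1931: Fri/Sun  1932: Sun/Mon  1933: Mon/Wed  1934: Tue/Thu  1935: Wed/Fri
Both conditions hold in: 1884, 1924 — 2.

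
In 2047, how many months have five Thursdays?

A month of length L has five Thursdays iff its first Thursday is on day ≤ L−28 (so day 1–3 in a 31-day month, 1–2 in a 30-day month, day 1 in a leap February).
Checking each month of 2047: Jan starts Tue (31d) ✓; Feb starts Fri (28d); Mar starts Fri (31d); Apr starts Mon (30d); May starts Wed (31d) ✓; Jun starts Sat (30d); Jul starts Mon (31d); Aug starts Thu (31d) ✓; Sep starts Sun (30d); Oct starts Tue (31d) ✓; Nov starts Fri (30d); Dec starts Sun (31d).
Five-Thursday months: January, May, August, October → 4.

4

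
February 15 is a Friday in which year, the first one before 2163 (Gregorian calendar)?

2160

From one year to the next, a fixed date's weekday advances by 1, or by 2 when a Feb 29 lies between the two dates.
2163: February 15 is Tuesday.
2162: Monday (−1)
2161: Sunday (−1)
2160: Friday (−2)
February 15 falls on a Friday in 2160.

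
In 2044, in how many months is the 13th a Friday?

Check the 13th of each month of 2044: Jan 13: Wed, Feb 13: Sat, Mar 13: Sun, Apr 13: Wed, May 13: Fri, Jun 13: Mon, Jul 13: Wed, Aug 13: Sat, Sep 13: Tue, Oct 13: Thu, Nov 13: Sun, Dec 13: Tue.
Friday occurs in May — 1 month.

1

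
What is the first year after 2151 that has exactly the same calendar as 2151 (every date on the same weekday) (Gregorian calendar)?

Two years share a calendar iff Jan 1 falls on the same weekday and both are leap or both are common. 2151: Jan 1 is Friday, common year.
2152: Jan 1 Saturday, leap
2153: Jan 1 Monday, common
2154: Jan 1 Tuesday, common
2155: Jan 1 Wednesday, common
2156: Jan 1 Thursday, leap
2157: Jan 1 Saturday, common
2158: Jan 1 Sunday, common
2159: Jan 1 Monday, common
2160: Jan 1 Tuesday, leap
2161: Jan 1 Thursday, common
2162: Jan 1 Friday, common
2162 matches on both conditions.

2162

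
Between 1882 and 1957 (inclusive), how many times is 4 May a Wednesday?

11

Track 4 May's weekday year by year (advancing +1, or +2 across a Feb 29):
  1882: Thu  1883: Fri (+1)  1884: Sun (+2)  1885: Mon (+1)  1886: Tue (+1)
  1887: Wed (+1) ✓  1888: Fri (+2)  1889: Sat (+1)  1890: Sun (+1)  1891: Mon (+1)
  1892: Wed (+2) ✓  1893: Thu (+1)  1894: Fri (+1)  1895: Sat (+1)  … (48 more years) …
  1944: Thu (+2)  1945: Fri (+1)  1946: Sat (+1)  1947: Sun (+1)  1948: Tue (+2)
  1949: Wed (+1) ✓  1950: Thu (+1)  1951: Fri (+1)  1952: Sun (+2)  1953: Mon (+1)
  1954: Tue (+1)  1955: Wed (+1) ✓  1956: Fri (+2)  1957: Sat (+1)
Wednesday years: 1887, 1892, 1898, 1904, 1910, 1921, 1927, 1932, 1938, 1949, 1955 — 11 in total.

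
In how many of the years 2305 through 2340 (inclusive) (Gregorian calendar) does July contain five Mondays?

17

July has 31 days; it has five Mondays when Monday falls among the first (month-length − 28) days — i.e. when July 1 is one of Monday/Sunday/Saturday.
July 1 by year: 2305:Sat✓ 2306:Sun✓ 2307:Mon✓ 2308:Wed 2309:Thu 2310:Fri 2311:Sat✓ 2312:Mon✓ 2313:Tue 2314:Wed 2315:Thu 2316:Sat✓ 2317:Sun✓ 2318:Mon✓ 2319:Tue …(6 more)… 2326:Thu 2327:Fri 2328:Sun✓ 2329:Mon✓ 2330:Tue 2331:Wed 2332:Fri 2333:Sat✓ 2334:Sun✓ 2335:Mon✓ 2336:Wed 2337:Thu 2338:Fri 2339:Sat✓ 2340:Mon✓
Years with five Mondays: 2305, 2306, 2307, 2311, 2312, 2316, 2317, 2318, 2322, 2323, 2328, 2329, 2333, 2334, 2335, 2339, 2340 → 17.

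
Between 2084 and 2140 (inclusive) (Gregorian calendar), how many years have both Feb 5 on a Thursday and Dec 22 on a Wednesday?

Check each year's weekday for Feb 5 and Dec 22:
  2084: Sat/Fri  2085: Mon/Sat  2086: Tue/Sun  2087: Wed/Mon  2088: Thu/Wed ✓  2089: Sat/Thu  2090: Sun/Fri  2091: Mon/Sat  2092: Tue/Mon  2093: Thu/Tue  2094: Fri/Wed  2095: Sat/Thu  2096: Sun/Sat  2097: Tue/Sun  …(29 more)…  2127: Wed/Mon  2128: Thu/Wed ✓  2129: Sat/Thu  2130: Sun/Fri  2131: Mon/Sat  2132: Tue/Mon  2133: Thu/Tue  2134: Fri/Wed  2135: Sat/Thu  2136: Sun/Sat  2137: Tue/Sun  2138: Wed/Mon  2139: Thu/Tue  2140: Fri/Thu
Both conditions hold in: 2088, 2128 — 2.

2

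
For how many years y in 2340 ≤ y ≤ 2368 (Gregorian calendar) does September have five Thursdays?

8

September has 30 days; it has five Thursdays when Thursday falls among the first (month-length − 28) days — i.e. when September 1 is one of Thursday/Wednesday.
September 1 by year: 2340:Sun 2341:Mon 2342:Tue 2343:Wed✓ 2344:Fri 2345:Sat 2346:Sun 2347:Mon 2348:Wed✓ 2349:Thu✓ 2350:Fri 2351:Sat 2352:Mon 2353:Tue 2354:Wed✓ 2355:Thu✓ 2356:Sat 2357:Sun 2358:Mon 2359:Tue 2360:Thu✓ 2361:Fri 2362:Sat 2363:Sun 2364:Tue 2365:Wed✓ 2366:Thu✓ 2367:Fri 2368:Sun
Years with five Thursdays: 2343, 2348, 2349, 2354, 2355, 2360, 2365, 2366 → 8.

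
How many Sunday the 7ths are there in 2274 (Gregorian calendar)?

1

Check the 7th of each month of 2274: Jan 7: Wed, Feb 7: Sat, Mar 7: Sat, Apr 7: Tue, May 7: Thu, Jun 7: Sun, Jul 7: Tue, Aug 7: Fri, Sep 7: Mon, Oct 7: Wed, Nov 7: Sat, Dec 7: Mon.
Sunday occurs in June — 1 month.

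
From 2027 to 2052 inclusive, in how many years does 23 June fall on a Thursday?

Track 23 June's weekday year by year (advancing +1, or +2 across a Feb 29):
  2027: Wed  2028: Fri (+2)  2029: Sat (+1)  2030: Sun (+1)  2031: Mon (+1)
  2032: Wed (+2)  2033: Thu (+1) ✓  2034: Fri (+1)  2035: Sat (+1)  2036: Mon (+2)
  2037: Tue (+1)  2038: Wed (+1)  2039: Thu (+1) ✓  2040: Sat (+2)  2041: Sun (+1)
  2042: Mon (+1)  2043: Tue (+1)  2044: Thu (+2) ✓  2045: Fri (+1)  2046: Sat (+1)
  2047: Sun (+1)  2048: Tue (+2)  2049: Wed (+1)  2050: Thu (+1) ✓  2051: Fri (+1)
  2052: Sun (+2)
Thursday years: 2033, 2039, 2044, 2050 — 4 in total.

4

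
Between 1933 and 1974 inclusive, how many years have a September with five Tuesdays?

September has 30 days; it has five Tuesdays when Tuesday falls among the first (month-length − 28) days — i.e. when September 1 is one of Tuesday/Monday.
September 1 by year: 1933:Fri 1934:Sat 1935:Sun 1936:Tue✓ 1937:Wed 1938:Thu 1939:Fri 1940:Sun 1941:Mon✓ 1942:Tue✓ 1943:Wed 1944:Fri 1945:Sat 1946:Sun 1947:Mon✓ …(12 more)… 1960:Thu 1961:Fri 1962:Sat 1963:Sun 1964:Tue✓ 1965:Wed 1966:Thu 1967:Fri 1968:Sun 1969:Mon✓ 1970:Tue✓ 1971:Wed 1972:Fri 1973:Sat 1974:Sun
Years with five Tuesdays: 1936, 1941, 1942, 1947, 1952, 1953, 1958, 1959, 1964, 1969, 1970 → 11.

11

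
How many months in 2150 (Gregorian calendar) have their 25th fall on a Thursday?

Check the 25th of each month of 2150: Jan 25: Sun, Feb 25: Wed, Mar 25: Wed, Apr 25: Sat, May 25: Mon, Jun 25: Thu, Jul 25: Sat, Aug 25: Tue, Sep 25: Fri, Oct 25: Sun, Nov 25: Wed, Dec 25: Fri.
Thursday occurs in June — 1 month.

1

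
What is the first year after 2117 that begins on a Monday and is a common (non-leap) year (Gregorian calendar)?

Jan 1 advances by 2 weekdays after a leap year and by 1 after a common year.
2117: Jan 1 is Friday.
2118: Saturday
2119: Sunday
2120: Monday (leap)
2121: Wednesday
2122: Thursday
2123: Friday
2124: Saturday (leap)
2125: Monday
2125 begins on a Monday and is a common year.

2125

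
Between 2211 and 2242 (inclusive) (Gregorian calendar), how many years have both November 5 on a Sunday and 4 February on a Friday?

1

Check each year's weekday for November 5 and 4 February:
  2211: Tue/Mon  2212: Thu/Tue  2213: Fri/Thu  2214: Sat/Fri  2215: Sun/Sat  2216: Tue/Sun  2217: Wed/Tue  2218: Thu/Wed  2219: Fri/Thu  2220: Sun/Fri ✓  2221: Mon/Sun  2222: Tue/Mon  2223: Wed/Tue  2224: Fri/Wed  …(4 more)…  2229: Thu/Wed  2230: Fri/Thu  2231: Sat/Fri  2232: Mon/Sat  2233: Tue/Mon  2234: Wed/Tue  2235: Thu/Wed  2236: Sat/Thu  2237: Sun/Sat  2238: Mon/Sun  2239: Tue/Mon  2240: Thu/Tue  2241: Fri/Thu  2242: Sat/Fri
Both conditions hold in: 2220 — 1.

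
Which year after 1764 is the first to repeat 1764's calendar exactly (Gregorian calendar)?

1792

Two years share a calendar iff Jan 1 falls on the same weekday and both are leap or both are common. 1764: Jan 1 is Sunday, leap year.
1765: Jan 1 Tuesday, common
1766: Jan 1 Wednesday, common
1767: Jan 1 Thursday, common
1768: Jan 1 Friday, leap
1769: Jan 1 Sunday, common
1770: Jan 1 Monday, common
1771: Jan 1 Tuesday, common
1772: Jan 1 Wednesday, leap
1773: Jan 1 Friday, common
1774: Jan 1 Saturday, common
1775: Jan 1 Sunday, common
1776: Jan 1 Monday, leap
1777: Jan 1 Wednesday, common
1778: Jan 1 Thursday, common
1779: Jan 1 Friday, common
1780: Jan 1 Saturday, leap
1781: Jan 1 Monday, common
1782: Jan 1 Tuesday, common
1783: Jan 1 Wednesday, common
1784: Jan 1 Thursday, leap
1785: Jan 1 Saturday, common
1786: Jan 1 Sunday, common
1787: Jan 1 Monday, common
1788: Jan 1 Tuesday, leap
1789: Jan 1 Thursday, common
1790: Jan 1 Friday, common
1791: Jan 1 Saturday, common
1792: Jan 1 Sunday, leap
1792 matches on both conditions.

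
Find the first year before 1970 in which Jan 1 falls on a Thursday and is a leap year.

Jan 1 advances by 2 weekdays after a leap year and by 1 after a common year.
1970: Jan 1 is Thursday.
1969: Wednesday
1968: Monday (leap)
1967: Sunday
1966: Saturday
1965: Friday
1964: Wednesday (leap)
1963: Tuesday
1962: Monday
1961: Sunday
1960: Friday (leap)
1959: Thursday
1958: Wednesday
1957: Tuesday
1956: Sunday (leap)
1955: Saturday
1954: Friday
1953: Thursday
1952: Tuesday (leap)
1951: Monday
1950: Sunday
1949: Saturday
1948: Thursday (leap)
1948 begins on a Thursday and is a leap year.

1948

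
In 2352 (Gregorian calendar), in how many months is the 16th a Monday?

Check the 16th of each month of 2352: Jan 16: Wed, Feb 16: Sat, Mar 16: Sun, Apr 16: Wed, May 16: Fri, Jun 16: Mon, Jul 16: Wed, Aug 16: Sat, Sep 16: Tue, Oct 16: Thu, Nov 16: Sun, Dec 16: Tue.
Monday occurs in June — 1 month.

1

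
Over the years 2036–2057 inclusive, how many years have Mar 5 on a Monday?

Track Mar 5's weekday year by year (advancing +1, or +2 across a Feb 29):
  2036: Wed  2037: Thu (+1)  2038: Fri (+1)  2039: Sat (+1)  2040: Mon (+2) ✓
  2041: Tue (+1)  2042: Wed (+1)  2043: Thu (+1)  2044: Sat (+2)  2045: Sun (+1)
  2046: Mon (+1) ✓  2047: Tue (+1)  2048: Thu (+2)  2049: Fri (+1)  2050: Sat (+1)
  2051: Sun (+1)  2052: Tue (+2)  2053: Wed (+1)  2054: Thu (+1)  2055: Fri (+1)
  2056: Sun (+2)  2057: Mon (+1) ✓
Monday years: 2040, 2046, 2057 — 3 in total.

3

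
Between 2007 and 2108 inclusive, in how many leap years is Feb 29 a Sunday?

Leap years in 2007–2108: 25 of them.
Feb 29 weekday advances by 5 (mod 7) from one leap year to the next four years later (or differs when a century non-leap intervenes).
Leap-day weekdays: 2008:Fri 2012:Wed 2016:Mon 2020:Sat 2024:Thu 2028:Tue 2032:Sun✓ 2036:Fri 2040:Wed 2044:Mon 2048:Sat 2052:Thu 2056:Tue 2060:Sun✓ 2064:Fri 2068:Wed 2072:Mon 2076:Sat 2080:Thu 2084:Tue 2088:Sun✓ 2092:Fri 2096:Wed 2104:Fri 2108:Wed
Sunday: 2032, 2060, 2088 → 3.

3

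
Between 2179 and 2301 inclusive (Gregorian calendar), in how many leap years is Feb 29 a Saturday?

4

Leap years in 2179–2301: 29 of them.
Feb 29 weekday advances by 5 (mod 7) from one leap year to the next four years later (or differs when a century non-leap intervenes).
Leap-day weekdays: 2180:Tue 2184:Sun 2188:Fri 2192:Wed 2196:Mon 2204:Wed 2208:Mon 2212:Sat✓ 2216:Thu 2220:Tue 2224:Sun 2228:Fri 2232:Wed …(3 more)… 2248:Tue 2252:Sun 2256:Fri 2260:Wed 2264:Mon 2268:Sat✓ 2272:Thu 2276:Tue 2280:Sun 2284:Fri 2288:Wed 2292:Mon 2296:Sat✓
Saturday: 2212, 2240, 2268, 2296 → 4.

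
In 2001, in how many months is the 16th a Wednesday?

1

Check the 16th of each month of 2001: Jan 16: Tue, Feb 16: Fri, Mar 16: Fri, Apr 16: Mon, May 16: Wed, Jun 16: Sat, Jul 16: Mon, Aug 16: Thu, Sep 16: Sun, Oct 16: Tue, Nov 16: Fri, Dec 16: Sun.
Wednesday occurs in May — 1 month.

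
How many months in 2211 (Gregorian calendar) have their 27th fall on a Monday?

Check the 27th of each month of 2211: Jan 27: Sun, Feb 27: Wed, Mar 27: Wed, Apr 27: Sat, May 27: Mon, Jun 27: Thu, Jul 27: Sat, Aug 27: Tue, Sep 27: Fri, Oct 27: Sun, Nov 27: Wed, Dec 27: Fri.
Monday occurs in May — 1 month.

1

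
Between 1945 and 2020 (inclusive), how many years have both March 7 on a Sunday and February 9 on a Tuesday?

7

Check each year's weekday for March 7 and February 9:
  1945: Wed/Fri  1946: Thu/Sat  1947: Fri/Sun  1948: Sun/Mon  1949: Mon/Wed  1950: Tue/Thu  1951: Wed/Fri  1952: Fri/Sat  1953: Sat/Mon  1954: Sun/Tue ✓  1955: Mon/Wed  1956: Wed/Thu  1957: Thu/Sat  1958: Fri/Sun  …(48 more)…  2007: Wed/Fri  2008: Fri/Sat  2009: Sat/Mon  2010: Sun/Tue ✓  2011: Mon/Wed  2012: Wed/Thu  2013: Thu/Sat  2014: Fri/Sun  2015: Sat/Mon  2016: Mon/Tue  2017: Tue/Thu  2018: Wed/Fri  2019: Thu/Sat  2020: Sat/Sun
Both conditions hold in: 1954, 1965, 1971, 1982, 1993, 1999, 2010 — 7.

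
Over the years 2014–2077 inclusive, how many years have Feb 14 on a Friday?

Track Feb 14's weekday year by year (advancing +1, or +2 across a Feb 29):
  2014: Fri ✓  2015: Sat (+1)  2016: Sun (+1)  2017: Tue (+2)  2018: Wed (+1)
  2019: Thu (+1)  2020: Fri (+1) ✓  2021: Sun (+2)  2022: Mon (+1)  2023: Tue (+1)
  2024: Wed (+1)  2025: Fri (+2) ✓  2026: Sat (+1)  2027: Sun (+1)  … (36 more years) …
  2064: Thu (+1)  2065: Sat (+2)  2066: Sun (+1)  2067: Mon (+1)  2068: Tue (+1)
  2069: Thu (+2)  2070: Fri (+1) ✓  2071: Sat (+1)  2072: Sun (+1)  2073: Tue (+2)
  2074: Wed (+1)  2075: Thu (+1)  2076: Fri (+1) ✓  2077: Sun (+2)
Friday years: 2014, 2020, 2025, 2031, 2042, 2048, 2053, 2059, 2070, 2076 — 10 in total.

10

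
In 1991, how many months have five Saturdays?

A month of length L has five Saturdays iff its first Saturday is on day ≤ L−28 (so day 1–3 in a 31-day month, 1–2 in a 30-day month, day 1 in a leap February).
Checking each month of 1991: Jan starts Tue (31d); Feb starts Fri (28d); Mar starts Fri (31d) ✓; Apr starts Mon (30d); May starts Wed (31d); Jun starts Sat (30d) ✓; Jul starts Mon (31d); Aug starts Thu (31d) ✓; Sep starts Sun (30d); Oct starts Tue (31d); Nov starts Fri (30d) ✓; Dec starts Sun (31d).
Five-Saturday months: March, June, August, November → 4.

4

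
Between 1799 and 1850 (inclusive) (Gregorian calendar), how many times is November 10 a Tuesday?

8

Track November 10's weekday year by year (advancing +1, or +2 across a Feb 29):
  1799: Sun  1800: Mon (+1)  1801: Tue (+1) ✓  1802: Wed (+1)  1803: Thu (+1)
  1804: Sat (+2)  1805: Sun (+1)  1806: Mon (+1)  1807: Tue (+1) ✓  1808: Thu (+2)
  1809: Fri (+1)  1810: Sat (+1)  1811: Sun (+1)  1812: Tue (+2) ✓  … (24 more years) …
  1837: Fri (+1)  1838: Sat (+1)  1839: Sun (+1)  1840: Tue (+2) ✓  1841: Wed (+1)
  1842: Thu (+1)  1843: Fri (+1)  1844: Sun (+2)  1845: Mon (+1)  1846: Tue (+1) ✓
  1847: Wed (+1)  1848: Fri (+2)  1849: Sat (+1)  1850: Sun (+1)
Tuesday years: 1801, 1807, 1812, 1818, 1829, 1835, 1840, 1846 — 8 in total.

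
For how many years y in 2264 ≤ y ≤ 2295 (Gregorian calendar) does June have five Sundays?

9

June has 30 days; it has five Sundays when Sunday falls among the first (month-length − 28) days — i.e. when June 1 is one of Sunday/Saturday.
June 1 by year: 2264:Wed 2265:Thu 2266:Fri 2267:Sat✓ 2268:Mon 2269:Tue 2270:Wed 2271:Thu 2272:Sat✓ 2273:Sun✓ 2274:Mon 2275:Tue 2276:Thu 2277:Fri 2278:Sat✓ 2279:Sun✓ 2280:Tue 2281:Wed 2282:Thu 2283:Fri 2284:Sun✓ 2285:Mon 2286:Tue 2287:Wed 2288:Fri 2289:Sat✓ 2290:Sun✓ 2291:Mon 2292:Wed 2293:Thu 2294:Fri 2295:Sat✓
Years with five Sundays: 2267, 2272, 2273, 2278, 2279, 2284, 2289, 2290, 2295 → 9.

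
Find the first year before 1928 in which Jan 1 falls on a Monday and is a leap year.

Jan 1 advances by 2 weekdays after a leap year and by 1 after a common year.
1928: Jan 1 is Sunday (leap).
1927: Saturday
1926: Friday
1925: Thursday
1924: Tuesday (leap)
1923: Monday
1922: Sunday
1921: Saturday
1920: Thursday (leap)
1919: Wednesday
1918: Tuesday
1917: Monday
1916: Saturday (leap)
1915: Friday
1914: Thursday
1913: Wednesday
1912: Monday (leap)
1912 begins on a Monday and is a leap year.

1912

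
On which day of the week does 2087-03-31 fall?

Monday

January 1, 2087 is a Wednesday.
March 31 is day 90 of the year, i.e. 89 days after Jan 1.
89 mod 7 = 5, so advance 5 weekdays from Wednesday: Monday.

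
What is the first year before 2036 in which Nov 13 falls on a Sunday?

2033

From one year to the next, a fixed date's weekday advances by 1, or by 2 when a Feb 29 lies between the two dates.
2036: November 13 is Thursday.
2035: Tuesday (−2)
2034: Monday (−1)
2033: Sunday (−1)
Nov 13 falls on a Sunday in 2033.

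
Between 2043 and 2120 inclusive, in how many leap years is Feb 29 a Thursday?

Leap years in 2043–2120: 19 of them.
Feb 29 weekday advances by 5 (mod 7) from one leap year to the next four years later (or differs when a century non-leap intervenes).
Leap-day weekdays: 2044:Mon 2048:Sat 2052:Thu✓ 2056:Tue 2060:Sun 2064:Fri 2068:Wed 2072:Mon 2076:Sat 2080:Thu✓ 2084:Tue 2088:Sun 2092:Fri 2096:Wed 2104:Fri 2108:Wed 2112:Mon 2116:Sat 2120:Thu✓
Thursday: 2052, 2080, 2120 → 3.

3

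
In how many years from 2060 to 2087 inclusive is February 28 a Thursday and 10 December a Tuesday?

3

Check each year's weekday for February 28 and 10 December:
  2060: Sat/Fri  2061: Mon/Sat  2062: Tue/Sun  2063: Wed/Mon  2064: Thu/Wed  2065: Sat/Thu  2066: Sun/Fri  2067: Mon/Sat  2068: Tue/Mon  2069: Thu/Tue ✓  2070: Fri/Wed  2071: Sat/Thu  2072: Sun/Sat  2073: Tue/Sun  2074: Wed/Mon  2075: Thu/Tue ✓  2076: Fri/Thu  2077: Sun/Fri  2078: Mon/Sat  2079: Tue/Sun  2080: Wed/Tue  2081: Fri/Wed  2082: Sat/Thu  2083: Sun/Fri  2084: Mon/Sun  2085: Wed/Mon  2086: Thu/Tue ✓  2087: Fri/Wed
Both conditions hold in: 2069, 2075, 2086 — 3.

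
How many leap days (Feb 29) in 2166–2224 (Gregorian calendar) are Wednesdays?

2

Leap years in 2166–2224: 14 of them.
Feb 29 weekday advances by 5 (mod 7) from one leap year to the next four years later (or differs when a century non-leap intervenes).
Leap-day weekdays: 2168:Mon 2172:Sat 2176:Thu 2180:Tue 2184:Sun 2188:Fri 2192:Wed✓ 2196:Mon 2204:Wed✓ 2208:Mon 2212:Sat 2216:Thu 2220:Tue 2224:Sun
Wednesday: 2192, 2204 → 2.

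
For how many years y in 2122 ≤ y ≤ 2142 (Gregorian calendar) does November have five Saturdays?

November has 30 days; it has five Saturdays when Saturday falls among the first (month-length − 28) days — i.e. when November 1 is one of Saturday/Friday.
November 1 by year: 2122:Sun 2123:Mon 2124:Wed 2125:Thu 2126:Fri✓ 2127:Sat✓ 2128:Mon 2129:Tue 2130:Wed 2131:Thu 2132:Sat✓ 2133:Sun 2134:Mon 2135:Tue 2136:Thu 2137:Fri✓ 2138:Sat✓ 2139:Sun 2140:Tue 2141:Wed 2142:Thu
Years with five Saturdays: 2126, 2127, 2132, 2137, 2138 → 5.

5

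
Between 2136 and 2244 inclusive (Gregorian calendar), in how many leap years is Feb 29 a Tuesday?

3

Leap years in 2136–2244: 27 of them.
Feb 29 weekday advances by 5 (mod 7) from one leap year to the next four years later (or differs when a century non-leap intervenes).
Leap-day weekdays: 2136:Wed 2140:Mon 2144:Sat 2148:Thu 2152:Tue✓ 2156:Sun 2160:Fri 2164:Wed 2168:Mon 2172:Sat 2176:Thu 2180:Tue✓ 2184:Sun 2188:Fri 2192:Wed 2196:Mon 2204:Wed 2208:Mon 2212:Sat 2216:Thu 2220:Tue✓ 2224:Sun 2228:Fri 2232:Wed 2236:Mon 2240:Sat 2244:Thu
Tuesday: 2152, 2180, 2220 → 3.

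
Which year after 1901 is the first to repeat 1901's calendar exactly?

1907

Two years share a calendar iff Jan 1 falls on the same weekday and both are leap or both are common. 1901: Jan 1 is Tuesday, common year.
1902: Jan 1 Wednesday, common
1903: Jan 1 Thursday, common
1904: Jan 1 Friday, leap
1905: Jan 1 Sunday, common
1906: Jan 1 Monday, common
1907: Jan 1 Tuesday, common
1907 matches on both conditions.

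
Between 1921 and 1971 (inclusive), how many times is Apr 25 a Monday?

Track Apr 25's weekday year by year (advancing +1, or +2 across a Feb 29):
  1921: Mon ✓  1922: Tue (+1)  1923: Wed (+1)  1924: Fri (+2)  1925: Sat (+1)
  1926: Sun (+1)  1927: Mon (+1) ✓  1928: Wed (+2)  1929: Thu (+1)  1930: Fri (+1)
  1931: Sat (+1)  1932: Mon (+2) ✓  1933: Tue (+1)  1934: Wed (+1)  … (23 more years) …
  1958: Fri (+1)  1959: Sat (+1)  1960: Mon (+2) ✓  1961: Tue (+1)  1962: Wed (+1)
  1963: Thu (+1)  1964: Sat (+2)  1965: Sun (+1)  1966: Mon (+1) ✓  1967: Tue (+1)
  1968: Thu (+2)  1969: Fri (+1)  1970: Sat (+1)  1971: Sun (+1)
Monday years: 1921, 1927, 1932, 1938, 1949, 1955, 1960, 1966 — 8 in total.

8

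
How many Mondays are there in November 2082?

5

November 2082 has 30 days and begins on Sunday.
The first Monday is November 2.
Mondays fall on 2, 9, 16, 23, 30 — that's 5.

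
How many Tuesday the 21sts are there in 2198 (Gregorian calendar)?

Check the 21st of each month of 2198: Jan 21: Sun, Feb 21: Wed, Mar 21: Wed, Apr 21: Sat, May 21: Mon, Jun 21: Thu, Jul 21: Sat, Aug 21: Tue, Sep 21: Fri, Oct 21: Sun, Nov 21: Wed, Dec 21: Fri.
Tuesday occurs in August — 1 month.

1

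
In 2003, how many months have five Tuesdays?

4

A month of length L has five Tuesdays iff its first Tuesday is on day ≤ L−28 (so day 1–3 in a 31-day month, 1–2 in a 30-day month, day 1 in a leap February).
Checking each month of 2003: Jan starts Wed (31d); Feb starts Sat (28d); Mar starts Sat (31d); Apr starts Tue (30d) ✓; May starts Thu (31d); Jun starts Sun (30d); Jul starts Tue (31d) ✓; Aug starts Fri (31d); Sep starts Mon (30d) ✓; Oct starts Wed (31d); Nov starts Sat (30d); Dec starts Mon (31d) ✓.
Five-Tuesday months: April, July, September, December → 4.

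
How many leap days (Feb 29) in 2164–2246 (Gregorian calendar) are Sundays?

2

Leap years in 2164–2246: 20 of them.
Feb 29 weekday advances by 5 (mod 7) from one leap year to the next four years later (or differs when a century non-leap intervenes).
Leap-day weekdays: 2164:Wed 2168:Mon 2172:Sat 2176:Thu 2180:Tue 2184:Sun✓ 2188:Fri 2192:Wed 2196:Mon 2204:Wed 2208:Mon 2212:Sat 2216:Thu 2220:Tue 2224:Sun✓ 2228:Fri 2232:Wed 2236:Mon 2240:Sat 2244:Thu
Sunday: 2184, 2224 → 2.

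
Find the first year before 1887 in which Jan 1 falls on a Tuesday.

1884

Jan 1 advances by 2 weekdays after a leap year and by 1 after a common year.
1887: Jan 1 is Saturday.
1886: Friday
1885: Thursday
1884: Tuesday (leap)
1884 begins on a Tuesday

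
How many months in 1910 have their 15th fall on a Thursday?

Check the 15th of each month of 1910: Jan 15: Sat, Feb 15: Tue, Mar 15: Tue, Apr 15: Fri, May 15: Sun, Jun 15: Wed, Jul 15: Fri, Aug 15: Mon, Sep 15: Thu, Oct 15: Sat, Nov 15: Tue, Dec 15: Thu.
Thursday occurs in September, December — 2 months.

2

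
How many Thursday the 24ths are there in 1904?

2

Check the 24th of each month of 1904: Jan 24: Sun, Feb 24: Wed, Mar 24: Thu, Apr 24: Sun, May 24: Tue, Jun 24: Fri, Jul 24: Sun, Aug 24: Wed, Sep 24: Sat, Oct 24: Mon, Nov 24: Thu, Dec 24: Sat.
Thursday occurs in March, November — 2 months.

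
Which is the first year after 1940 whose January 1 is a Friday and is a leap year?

1960

Jan 1 advances by 2 weekdays after a leap year and by 1 after a common year.
1940: Jan 1 is Monday (leap).
1941: Wednesday
1942: Thursday
1943: Friday
1944: Saturday (leap)
1945: Monday
1946: Tuesday
1947: Wednesday
1948: Thursday (leap)
1949: Saturday
1950: Sunday
1951: Monday
1952: Tuesday (leap)
1953: Thursday
1954: Friday
1955: Saturday
1956: Sunday (leap)
1957: Tuesday
1958: Wednesday
1959: Thursday
1960: Friday (leap)
1960 begins on a Friday and is a leap year.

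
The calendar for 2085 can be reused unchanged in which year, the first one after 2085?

2091

Two years share a calendar iff Jan 1 falls on the same weekday and both are leap or both are common. 2085: Jan 1 is Monday, common year.
2086: Jan 1 Tuesday, common
2087: Jan 1 Wednesday, common
2088: Jan 1 Thursday, leap
2089: Jan 1 Saturday, common
2090: Jan 1 Sunday, common
2091: Jan 1 Monday, common
2091 matches on both conditions.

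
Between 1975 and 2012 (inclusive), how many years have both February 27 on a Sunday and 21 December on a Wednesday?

Check each year's weekday for February 27 and 21 December:
  1975: Thu/Sun  1976: Fri/Tue  1977: Sun/Wed ✓  1978: Mon/Thu  1979: Tue/Fri  1980: Wed/Sun  1981: Fri/Mon  1982: Sat/Tue  1983: Sun/Wed ✓  1984: Mon/Fri  1985: Wed/Sat  1986: Thu/Sun  1987: Fri/Mon  1988: Sat/Wed  …(10 more)…  1999: Sat/Tue  2000: Sun/Thu  2001: Tue/Fri  2002: Wed/Sat  2003: Thu/Sun  2004: Fri/Tue  2005: Sun/Wed ✓  2006: Mon/Thu  2007: Tue/Fri  2008: Wed/Sun  2009: Fri/Mon  2010: Sat/Tue  2011: Sun/Wed ✓  2012: Mon/Fri
Both conditions hold in: 1977, 1983, 1994, 2005, 2011 — 5.

5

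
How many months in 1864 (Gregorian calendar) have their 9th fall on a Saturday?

3

Check the 9th of each month of 1864: Jan 9: Sat, Feb 9: Tue, Mar 9: Wed, Apr 9: Sat, May 9: Mon, Jun 9: Thu, Jul 9: Sat, Aug 9: Tue, Sep 9: Fri, Oct 9: Sun, Nov 9: Wed, Dec 9: Fri.
Saturday occurs in January, April, July — 3 months.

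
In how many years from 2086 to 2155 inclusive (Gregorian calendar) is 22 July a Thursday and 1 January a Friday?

8

Check each year's weekday for 22 July and 1 January:
  2086: Mon/Tue  2087: Tue/Wed  2088: Thu/Thu  2089: Fri/Sat  2090: Sat/Sun  2091: Sun/Mon  2092: Tue/Tue  2093: Wed/Thu  2094: Thu/Fri ✓  2095: Fri/Sat  2096: Sun/Sun  2097: Mon/Tue  2098: Tue/Wed  2099: Wed/Thu  …(42 more)…  2142: Sun/Mon  2143: Mon/Tue  2144: Wed/Wed  2145: Thu/Fri ✓  2146: Fri/Sat  2147: Sat/Sun  2148: Mon/Mon  2149: Tue/Wed  2150: Wed/Thu  2151: Thu/Fri ✓  2152: Sat/Sat  2153: Sun/Mon  2154: Mon/Tue  2155: Tue/Wed
Both conditions hold in: 2094, 2100, 2106, 2117, 2123, 2134, 2145, 2151 — 8.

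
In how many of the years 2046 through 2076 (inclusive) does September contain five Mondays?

9

September has 30 days; it has five Mondays when Monday falls among the first (month-length − 28) days — i.e. when September 1 is one of Monday/Sunday.
September 1 by year: 2046:Sat 2047:Sun✓ 2048:Tue 2049:Wed 2050:Thu 2051:Fri 2052:Sun✓ 2053:Mon✓ 2054:Tue 2055:Wed 2056:Fri 2057:Sat 2058:Sun✓ 2059:Mon✓ 2060:Wed 2061:Thu 2062:Fri 2063:Sat 2064:Mon✓ 2065:Tue 2066:Wed 2067:Thu 2068:Sat 2069:Sun✓ 2070:Mon✓ 2071:Tue 2072:Thu 2073:Fri 2074:Sat 2075:Sun✓ 2076:Tue
Years with five Mondays: 2047, 2052, 2053, 2058, 2059, 2064, 2069, 2070, 2075 → 9.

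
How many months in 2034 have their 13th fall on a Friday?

Check the 13th of each month of 2034: Jan 13: Fri, Feb 13: Mon, Mar 13: Mon, Apr 13: Thu, May 13: Sat, Jun 13: Tue, Jul 13: Thu, Aug 13: Sun, Sep 13: Wed, Oct 13: Fri, Nov 13: Mon, Dec 13: Wed.
Friday occurs in January, October — 2 months.

2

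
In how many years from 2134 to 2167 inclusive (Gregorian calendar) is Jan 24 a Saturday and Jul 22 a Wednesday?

4

Check each year's weekday for Jan 24 and Jul 22:
  2134: Sun/Thu  2135: Mon/Fri  2136: Tue/Sun  2137: Thu/Mon  2138: Fri/Tue  2139: Sat/Wed ✓  2140: Sun/Fri  2141: Tue/Sat  2142: Wed/Sun  2143: Thu/Mon  2144: Fri/Wed  2145: Sun/Thu  2146: Mon/Fri  2147: Tue/Sat  …(6 more)…  2154: Thu/Mon  2155: Fri/Tue  2156: Sat/Thu  2157: Mon/Fri  2158: Tue/Sat  2159: Wed/Sun  2160: Thu/Tue  2161: Sat/Wed ✓  2162: Sun/Thu  2163: Mon/Fri  2164: Tue/Sun  2165: Thu/Mon  2166: Fri/Tue  2167: Sat/Wed ✓
Both conditions hold in: 2139, 2150, 2161, 2167 — 4.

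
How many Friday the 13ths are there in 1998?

Check the 13th of each month of 1998: Jan 13: Tue, Feb 13: Fri, Mar 13: Fri, Apr 13: Mon, May 13: Wed, Jun 13: Sat, Jul 13: Mon, Aug 13: Thu, Sep 13: Sun, Oct 13: Tue, Nov 13: Fri, Dec 13: Sun.
Friday occurs in February, March, November — 3 months.

3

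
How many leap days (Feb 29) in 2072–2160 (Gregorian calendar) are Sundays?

3

Leap years in 2072–2160: 22 of them.
Feb 29 weekday advances by 5 (mod 7) from one leap year to the next four years later (or differs when a century non-leap intervenes).
Leap-day weekdays: 2072:Mon 2076:Sat 2080:Thu 2084:Tue 2088:Sun✓ 2092:Fri 2096:Wed 2104:Fri 2108:Wed 2112:Mon 2116:Sat 2120:Thu 2124:Tue 2128:Sun✓ 2132:Fri 2136:Wed 2140:Mon 2144:Sat 2148:Thu 2152:Tue 2156:Sun✓ 2160:Fri
Sunday: 2088, 2128, 2156 → 3.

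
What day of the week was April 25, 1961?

January 1, 1961 is a Sunday.
April 25 is day 115 of the year, i.e. 114 days after Jan 1.
114 mod 7 = 2, so advance 2 weekdays from Sunday: Tuesday.

Tuesday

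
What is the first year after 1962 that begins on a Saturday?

1966

Jan 1 advances by 2 weekdays after a leap year and by 1 after a common year.
1962: Jan 1 is Monday.
1963: Tuesday
1964: Wednesday (leap)
1965: Friday
1966: Saturday
1966 begins on a Saturday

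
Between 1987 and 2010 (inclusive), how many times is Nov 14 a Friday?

3

Track Nov 14's weekday year by year (advancing +1, or +2 across a Feb 29):
  1987: Sat  1988: Mon (+2)  1989: Tue (+1)  1990: Wed (+1)  1991: Thu (+1)
  1992: Sat (+2)  1993: Sun (+1)  1994: Mon (+1)  1995: Tue (+1)  1996: Thu (+2)
  1997: Fri (+1) ✓  1998: Sat (+1)  1999: Sun (+1)  2000: Tue (+2)  2001: Wed (+1)
  2002: Thu (+1)  2003: Fri (+1) ✓  2004: Sun (+2)  2005: Mon (+1)  2006: Tue (+1)
  2007: Wed (+1)  2008: Fri (+2) ✓  2009: Sat (+1)  2010: Sun (+1)
Friday years: 1997, 2003, 2008 — 3 in total.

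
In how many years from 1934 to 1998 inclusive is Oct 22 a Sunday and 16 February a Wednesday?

Check each year's weekday for Oct 22 and 16 February:
  1934: Mon/Fri  1935: Tue/Sat  1936: Thu/Sun  1937: Fri/Tue  1938: Sat/Wed  1939: Sun/Thu  1940: Tue/Fri  1941: Wed/Sun  1942: Thu/Mon  1943: Fri/Tue  1944: Sun/Wed ✓  1945: Mon/Fri  1946: Tue/Sat  1947: Wed/Sun  …(37 more)…  1985: Tue/Sat  1986: Wed/Sun  1987: Thu/Mon  1988: Sat/Tue  1989: Sun/Thu  1990: Mon/Fri  1991: Tue/Sat  1992: Thu/Sun  1993: Fri/Tue  1994: Sat/Wed  1995: Sun/Thu  1996: Tue/Fri  1997: Wed/Sun  1998: Thu/Mon
Both conditions hold in: 1944, 1972 — 2.

2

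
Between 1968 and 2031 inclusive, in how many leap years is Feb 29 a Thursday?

Leap years in 1968–2031: 16 of them.
Feb 29 weekday advances by 5 (mod 7) from one leap year to the next four years later (or differs when a century non-leap intervenes).
Leap-day weekdays: 1968:Thu✓ 1972:Tue 1976:Sun 1980:Fri 1984:Wed 1988:Mon 1992:Sat 1996:Thu✓ 2000:Tue 2004:Sun 2008:Fri 2012:Wed 2016:Mon 2020:Sat 2024:Thu✓ 2028:Tue
Thursday: 1968, 1996, 2024 → 3.

3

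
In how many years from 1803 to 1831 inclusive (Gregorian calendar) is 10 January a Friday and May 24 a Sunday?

Check each year's weekday for 10 January and May 24:
  1803: Mon/Tue  1804: Tue/Thu  1805: Thu/Fri  1806: Fri/Sat  1807: Sat/Sun  1808: Sun/Tue  1809: Tue/Wed  1810: Wed/Thu  1811: Thu/Fri  1812: Fri/Sun ✓  1813: Sun/Mon  1814: Mon/Tue  1815: Tue/Wed  1816: Wed/Fri  1817: Fri/Sat  1818: Sat/Sun  1819: Sun/Mon  1820: Mon/Wed  1821: Wed/Thu  1822: Thu/Fri  1823: Fri/Sat  1824: Sat/Mon  1825: Mon/Tue  1826: Tue/Wed  1827: Wed/Thu  1828: Thu/Sat  1829: Sat/Sun  1830: Sun/Mon  1831: Mon/Tue
Both conditions hold in: 1812 — 1.

1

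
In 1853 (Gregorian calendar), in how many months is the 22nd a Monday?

Check the 22nd of each month of 1853: Jan 22: Sat, Feb 22: Tue, Mar 22: Tue, Apr 22: Fri, May 22: Sun, Jun 22: Wed, Jul 22: Fri, Aug 22: Mon, Sep 22: Thu, Oct 22: Sat, Nov 22: Tue, Dec 22: Thu.
Monday occurs in August — 1 month.

1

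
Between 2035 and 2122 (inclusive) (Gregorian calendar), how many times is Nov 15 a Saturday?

13

Track Nov 15's weekday year by year (advancing +1, or +2 across a Feb 29):
  2035: Thu  2036: Sat (+2) ✓  2037: Sun (+1)  2038: Mon (+1)  2039: Tue (+1)
  2040: Thu (+2)  2041: Fri (+1)  2042: Sat (+1) ✓  2043: Sun (+1)  2044: Tue (+2)
  2045: Wed (+1)  2046: Thu (+1)  2047: Fri (+1)  2048: Sun (+2)  … (60 more years) …
  2109: Fri (+1)  2110: Sat (+1) ✓  2111: Sun (+1)  2112: Tue (+2)  2113: Wed (+1)
  2114: Thu (+1)  2115: Fri (+1)  2116: Sun (+2)  2117: Mon (+1)  2118: Tue (+1)
  2119: Wed (+1)  2120: Fri (+2)  2121: Sat (+1) ✓  2122: Sun (+1)
Saturday years: 2036, 2042, 2053, 2059, 2064, 2070, 2081, 2087, 2092, 2098, 2104, 2110, 2121 — 13 in total.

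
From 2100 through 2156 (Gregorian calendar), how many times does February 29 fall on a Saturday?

2

Leap years in 2100–2156: 14 of them.
Feb 29 weekday advances by 5 (mod 7) from one leap year to the next four years later (or differs when a century non-leap intervenes).
Leap-day weekdays: 2104:Fri 2108:Wed 2112:Mon 2116:Sat✓ 2120:Thu 2124:Tue 2128:Sun 2132:Fri 2136:Wed 2140:Mon 2144:Sat✓ 2148:Thu 2152:Tue 2156:Sun
Saturday: 2116, 2144 → 2.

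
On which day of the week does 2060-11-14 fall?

Sunday

January 1, 2060 is a Thursday.
November 14 is day 319 of the year, i.e. 318 days after Jan 1.
318 mod 7 = 3, so advance 3 weekdays from Thursday: Sunday.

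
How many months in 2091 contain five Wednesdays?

4

A month of length L has five Wednesdays iff its first Wednesday is on day ≤ L−28 (so day 1–3 in a 31-day month, 1–2 in a 30-day month, day 1 in a leap February).
Checking each month of 2091: Jan starts Mon (31d) ✓; Feb starts Thu (28d); Mar starts Thu (31d); Apr starts Sun (30d); May starts Tue (31d) ✓; Jun starts Fri (30d); Jul starts Sun (31d); Aug starts Wed (31d) ✓; Sep starts Sat (30d); Oct starts Mon (31d) ✓; Nov starts Thu (30d); Dec starts Sat (31d).
Five-Wednesday months: January, May, August, October → 4.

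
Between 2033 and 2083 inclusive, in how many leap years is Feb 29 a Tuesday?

1

Leap years in 2033–2083: 12 of them.
Feb 29 weekday advances by 5 (mod 7) from one leap year to the next four years later (or differs when a century non-leap intervenes).
Leap-day weekdays: 2036:Fri 2040:Wed 2044:Mon 2048:Sat 2052:Thu 2056:Tue✓ 2060:Sun 2064:Fri 2068:Wed 2072:Mon 2076:Sat 2080:Thu
Tuesday: 2056 → 1.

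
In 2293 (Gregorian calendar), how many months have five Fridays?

4

A month of length L has five Fridays iff its first Friday is on day ≤ L−28 (so day 1–3 in a 31-day month, 1–2 in a 30-day month, day 1 in a leap February).
Checking each month of 2293: Jan starts Sun (31d); Feb starts Wed (28d); Mar starts Wed (31d) ✓; Apr starts Sat (30d); May starts Mon (31d); Jun starts Thu (30d) ✓; Jul starts Sat (31d); Aug starts Tue (31d); Sep starts Fri (30d) ✓; Oct starts Sun (31d); Nov starts Wed (30d); Dec starts Fri (31d) ✓.
Five-Friday months: March, June, September, December → 4.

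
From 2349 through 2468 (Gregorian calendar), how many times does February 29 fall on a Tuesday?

Leap years in 2349–2468: 30 of them.
Feb 29 weekday advances by 5 (mod 7) from one leap year to the next four years later (or differs when a century non-leap intervenes).
Leap-day weekdays: 2352:Fri 2356:Wed 2360:Mon 2364:Sat 2368:Thu 2372:Tue✓ 2376:Sun 2380:Fri 2384:Wed 2388:Mon 2392:Sat 2396:Thu 2400:Tue✓ …(4 more)… 2420:Sat 2424:Thu 2428:Tue✓ 2432:Sun 2436:Fri 2440:Wed 2444:Mon 2448:Sat 2452:Thu 2456:Tue✓ 2460:Sun 2464:Fri 2468:Wed
Tuesday: 2372, 2400, 2428, 2456 → 4.

4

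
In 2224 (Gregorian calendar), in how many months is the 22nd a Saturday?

Check the 22nd of each month of 2224: Jan 22: Thu, Feb 22: Sun, Mar 22: Mon, Apr 22: Thu, May 22: Sat, Jun 22: Tue, Jul 22: Thu, Aug 22: Sun, Sep 22: Wed, Oct 22: Fri, Nov 22: Mon, Dec 22: Wed.
Saturday occurs in May — 1 month.

1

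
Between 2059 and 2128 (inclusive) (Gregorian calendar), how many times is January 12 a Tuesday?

Track January 12's weekday year by year (advancing +1, or +2 across a Feb 29):
  2059: Sun  2060: Mon (+1)  2061: Wed (+2)  2062: Thu (+1)  2063: Fri (+1)
  2064: Sat (+1)  2065: Mon (+2)  2066: Tue (+1) ✓  2067: Wed (+1)  2068: Thu (+1)
  2069: Sat (+2)  2070: Sun (+1)  2071: Mon (+1)  2072: Tue (+1) ✓  … (42 more years) …
  2115: Sat (+1)  2116: Sun (+1)  2117: Tue (+2) ✓  2118: Wed (+1)  2119: Thu (+1)
  2120: Fri (+1)  2121: Sun (+2)  2122: Mon (+1)  2123: Tue (+1) ✓  2124: Wed (+1)
  2125: Fri (+2)  2126: Sat (+1)  2127: Sun (+1)  2128: Mon (+1)
Tuesday years: 2066, 2072, 2077, 2083, 2094, 2100, 2106, 2112, 2117, 2123 — 10 in total.

10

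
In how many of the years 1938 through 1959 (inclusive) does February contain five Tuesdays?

February has 28 days (29 in leap years); it has five Tuesdays when Tuesday falls among the first (month-length − 28) days — i.e. when February 1 is Tuesday in a leap year (never in a common year).
February 1 by year: 1938:Tue 1939:Wed 1940:Thu 1941:Sat 1942:Sun 1943:Mon 1944:Tue✓ 1945:Thu 1946:Fri 1947:Sat 1948:Sun 1949:Tue 1950:Wed 1951:Thu 1952:Fri 1953:Sun 1954:Mon 1955:Tue 1956:Wed 1957:Fri 1958:Sat 1959:Sun
Years with five Tuesdays: 1944 → 1.

1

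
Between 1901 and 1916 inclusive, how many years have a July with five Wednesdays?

8

July has 31 days; it has five Wednesdays when Wednesday falls among the first (month-length − 28) days — i.e. when July 1 is one of Wednesday/Tuesday/Monday.
July 1 by year: 1901:Mon✓ 1902:Tue✓ 1903:Wed✓ 1904:Fri 1905:Sat 1906:Sun 1907:Mon✓ 1908:Wed✓ 1909:Thu 1910:Fri 1911:Sat 1912:Mon✓ 1913:Tue✓ 1914:Wed✓ 1915:Thu 1916:Sat
Years with five Wednesdays: 1901, 1902, 1903, 1907, 1908, 1912, 1913, 1914 → 8.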